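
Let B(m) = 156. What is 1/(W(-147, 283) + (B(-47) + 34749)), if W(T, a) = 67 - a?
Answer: 1/34689 ≈ 2.8828e-5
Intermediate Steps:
1/(W(-147, 283) + (B(-47) + 34749)) = 1/((67 - 1*283) + (156 + 34749)) = 1/((67 - 283) + 34905) = 1/(-216 + 34905) = 1/34689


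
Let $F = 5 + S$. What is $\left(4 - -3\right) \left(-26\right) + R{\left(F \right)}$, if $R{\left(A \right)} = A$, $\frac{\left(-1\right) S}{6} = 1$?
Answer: $-183$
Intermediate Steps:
$S = -6$ ($S = \left(-6\right) 1 = -6$)
$F = -1$ ($F = 5 - 6 = -1$)
$\left(4 - -3\right) \left(-26\right) + R{\left(F \right)} = \left(4 - -3\right) \left(-26\right) - 1 = \left(4 + 3\right) \left(-26\right) - 1 = 7 \left(-26\right) - 1 = -182 - 1 = -183$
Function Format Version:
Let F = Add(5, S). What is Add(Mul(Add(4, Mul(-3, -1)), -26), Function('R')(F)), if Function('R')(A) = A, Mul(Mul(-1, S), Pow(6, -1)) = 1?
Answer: -183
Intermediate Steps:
S = -6 (S = Mul(-6, 1) = -6)
F = -1 (F = Add(5, -6) = -1)
Add(Mul(Add(4, Mul(-3, -1)), -26), Function('R')(F)) = Add(Mul(Add(4, Mul(-3, -1)), -26), -1) = Add(Mul(Add(4, 3), -26), -1) = Add(Mul(7, -26), -1) = Add(-182, -1) = -183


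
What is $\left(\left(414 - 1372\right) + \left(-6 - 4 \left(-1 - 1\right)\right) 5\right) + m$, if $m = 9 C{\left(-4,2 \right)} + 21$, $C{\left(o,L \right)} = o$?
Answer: $-963$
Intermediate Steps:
$m = -15$ ($m = 9 \left(-4\right) + 21 = -36 + 21 = -15$)
$\left(\left(414 - 1372\right) + \left(-6 - 4 \left(-1 - 1\right)\right) 5\right) + m = \left(\left(414 - 1372\right) + \left(-6 - 4 \left(-1 - 1\right)\right) 5\right) - 15 = \left(\left(414 - 1372\right) + \left(-6 - -8\right) 5\right) - 15 = \left(-958 + \left(-6 + 8\right) 5\right) - 15 = \left(-958 + 2 \cdot 5\right) - 15 = \left(-958 + 10\right) - 15 = -948 - 15 = -963$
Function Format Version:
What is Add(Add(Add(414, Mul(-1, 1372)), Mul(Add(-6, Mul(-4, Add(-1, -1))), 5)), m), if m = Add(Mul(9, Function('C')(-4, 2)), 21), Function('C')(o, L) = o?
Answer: -963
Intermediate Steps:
m = -15 (m = Add(Mul(9, -4), 21) = Add(-36, 21) = -15)
Add(Add(Add(414, Mul(-1, 1372)), Mul(Add(-6, Mul(-4, Add(-1, -1))), 5)), m) = Add(Add(Add(414, Mul(-1, 1372)), Mul(Add(-6, Mul(-4, Add(-1, -1))), 5)), -15) = Add(Add(Add(414, -1372), Mul(Add(-6, Mul(-4, -2)), 5)), -15) = Add(Add(-958, Mul(Add(-6, 8), 5)), -15) = Add(Add(-958, Mul(2, 5)), -15) = Add(Add(-958, 10), -15) = Add(-948, -15) = -963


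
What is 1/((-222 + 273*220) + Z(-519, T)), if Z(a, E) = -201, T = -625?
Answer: 1/59637 ≈ 1.6768e-5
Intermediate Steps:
1/((-222 + 273*220) + Z(-519, T)) = 1/((-222 + 273*220) - 201) = 1/((-222 + 60060) - 201) = 1/(59838 - 201) = 1/59637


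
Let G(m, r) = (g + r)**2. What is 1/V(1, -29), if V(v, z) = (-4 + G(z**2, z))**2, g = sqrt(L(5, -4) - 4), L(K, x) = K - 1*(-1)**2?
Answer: 1/700569 ≈ 1.4274e-6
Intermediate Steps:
L(K, x) = -1 + K (L(K, x) = K - 1*1 = K - 1 = -1 + K)
g = 0 (g = sqrt((-1 + 5) - 4) = sqrt(4 - 4) = sqrt(0) = 0)
G(m, r) = r**2 (G(m, r) = (0 + r)**2 = r**2)
V(v, z) = (-4 + z**2)**2
1/V(1, -29) = 1/((-4 + (-29)**2)**2) = 1/((-4 + 841)**2) = 1/(837**2) = 1/700569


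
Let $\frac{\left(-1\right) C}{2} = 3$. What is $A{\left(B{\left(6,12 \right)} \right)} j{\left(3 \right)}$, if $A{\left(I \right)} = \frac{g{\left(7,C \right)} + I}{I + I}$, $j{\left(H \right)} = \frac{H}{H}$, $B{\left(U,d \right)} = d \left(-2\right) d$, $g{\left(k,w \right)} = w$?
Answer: $\frac{49}{96} \approx 0.51042$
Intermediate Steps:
$C = -6$ ($C = \left(-2\right) 3 = -6$)
$B{\left(U,d \right)} = - 2 d^{2}$ ($B{\left(U,d \right)} = - 2 d d = - 2 d^{2}$)
$j{\left(H \right)} = 1$
$A{\left(I \right)} = \frac{-6 + I}{2 I}$ ($A{\left(I \right)} = \frac{-6 + I}{I + I} = \frac{-6 + I}{2 I}$)
$A{\left(B{\left(6,12 \right)} \right)} j{\left(3 \right)} = \frac{-6 - 2 \cdot 12^{2}}{2 \left(- 2 \cdot 12^{2}\right)} 1 = \frac{-6 - 288}{2 \left(\left(-2\right) 144\right)} 1 = \frac{-6 - 288}{2 \left(-288\right)} 1 = \frac{1}{2} \left(- \frac{1}{288}\right) \left(-294\right) 1 = \frac{49}{96} \cdot 1 = \frac{49}{96}$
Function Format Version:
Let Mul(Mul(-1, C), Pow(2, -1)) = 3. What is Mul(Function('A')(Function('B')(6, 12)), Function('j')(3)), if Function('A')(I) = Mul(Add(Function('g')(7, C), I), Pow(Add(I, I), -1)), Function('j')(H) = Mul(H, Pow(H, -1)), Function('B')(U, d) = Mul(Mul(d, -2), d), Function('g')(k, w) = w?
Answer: Rational(49, 96) ≈ 0.51042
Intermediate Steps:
C = -6 (C = Mul(-2, 3) = -6)
Function('B')(U, d) = Mul(-2, Pow(d, 2)) (Function('B')(U, d) = Mul(Mul(-2, d), d) = Mul(-2, Pow(d, 2)))
Function('j')(H) = 1
Function('A')(I) = Mul(Rational(1, 2), Pow(I, -1), Add(-6, I)) (Function('A')(I) = Mul(Add(-6, I), Pow(Add(I, I), -1)) = Mul(Add(-6, I), Pow(Mul(2, I), -1)) = Mul(Add(-6, I), Mul(Rational(1, 2), Pow(I, -1))) = Mul(Rational(1, 2), Pow(I, -1), Add(-6, I)))
Mul(Function('A')(Function('B')(6, 12)), Function('j')(3)) = Mul(Mul(Rational(1, 2), Pow(Mul(-2, Pow(12, 2)), -1), Add(-6, Mul(-2, Pow(12, 2)))), 1) = Mul(Mul(Rational(1, 2), Pow(Mul(-2, 144), -1), Add(-6, Mul(-2, 144))), 1) = Mul(Mul(Rational(1, 2), Pow(-288, -1), Add(-6, -288)), 1) = Mul(Mul(Rational(1, 2), Rational(-1, 288), -294), 1) = Mul(Rational(49, 96), 1) = Rational(49, 96)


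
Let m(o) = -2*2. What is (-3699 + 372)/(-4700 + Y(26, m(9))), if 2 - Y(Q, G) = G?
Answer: 3327/4694 ≈ 0.70878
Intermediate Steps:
m(o) = -4
Y(Q, G) = 2 - G
(-3699 + 372)/(-4700 + Y(26, m(9))) = (-3699 + 372)/(-4700 + (2 - 1*(-4))) = -3327/(-4700 + (2 + 4)) = -3327/(-4700 + 6) = -3327/(-4694) = -3327*(-1/4694) = 3327/4694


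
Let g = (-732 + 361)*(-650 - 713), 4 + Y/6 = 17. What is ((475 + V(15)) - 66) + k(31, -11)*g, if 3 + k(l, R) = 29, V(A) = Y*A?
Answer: 13149077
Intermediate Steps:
Y = 78 (Y = -24 + 6*17 = -24 + 102 = 78)
g = 505673 (g = -371*(-1363) = 505673)
V(A) = 78*A
k(l, R) = 26 (k(l, R) = -3 + 29 = 26)
((475 + V(15)) - 66) + k(31, -11)*g = ((475 + 78*15) - 66) + 26*505673 = ((475 + 1170) - 66) + 13147498 = (1645 - 66) + 13147498 = 1579 + 13147498 = 13149077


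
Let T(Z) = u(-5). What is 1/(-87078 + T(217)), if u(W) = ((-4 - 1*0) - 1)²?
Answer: -1/87053 ≈ -1.1487e-5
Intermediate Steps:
u(W) = 25 (u(W) = ((-4 + 0) - 1)² = (-4 - 1)² = (-5)² = 25)
T(Z) = 25
1/(-87078 + T(217)) = 1/(-87078 + 25) = 1/(-87053) = -1/87053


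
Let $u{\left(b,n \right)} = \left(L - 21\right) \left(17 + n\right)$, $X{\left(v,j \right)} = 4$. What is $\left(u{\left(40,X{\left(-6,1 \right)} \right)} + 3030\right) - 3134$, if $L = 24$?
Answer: $-41$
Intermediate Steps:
$u{\left(b,n \right)} = 51 + 3 n$ ($u{\left(b,n \right)} = \left(24 - 21\right) \left(17 + n\right) = 3 \left(17 + n\right) = 51 + 3 n$)
$\left(u{\left(40,X{\left(-6,1 \right)} \right)} + 3030\right) - 3134 = \left(\left(51 + 3 \cdot 4\right) + 3030\right) - 3134 = \left(\left(51 + 12\right) + 3030\right) - 3134 = \left(63 + 3030\right) - 3134 = 3093 - 3134 = -41$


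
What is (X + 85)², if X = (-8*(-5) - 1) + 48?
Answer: 29584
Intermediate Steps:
X = 87 (X = (40 - 1) + 48 = 39 + 48 = 87)
(X + 85)² = (87 + 85)² = 172² = 29584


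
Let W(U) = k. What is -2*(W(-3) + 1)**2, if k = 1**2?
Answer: -8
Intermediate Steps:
k = 1
W(U) = 1
-2*(W(-3) + 1)**2 = -2*(1 + 1)**2 = -2*2**2 = -2*4 = -8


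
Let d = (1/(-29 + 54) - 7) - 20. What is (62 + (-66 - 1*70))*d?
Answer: 49876/25 ≈ 1995.0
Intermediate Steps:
d = -674/25 (d = (1/25 - 7) - 20 = -174/25 - 20 = -674/25 ≈ -26.960)
(62 + (-66 - 1*70))*d = (62 + (-66 - 1*70))*(-674/25) = (62 + (-66 - 70))*(-674/25) = (62 - 136)*(-674/25) = -74*(-674/25) = 49876/25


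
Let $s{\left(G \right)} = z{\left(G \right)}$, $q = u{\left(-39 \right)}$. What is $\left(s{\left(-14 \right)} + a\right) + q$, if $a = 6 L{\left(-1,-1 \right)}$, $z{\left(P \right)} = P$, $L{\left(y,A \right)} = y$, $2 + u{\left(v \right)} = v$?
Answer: $-61$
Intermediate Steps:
$u{\left(v \right)} = -2 + v$
$q = -41$ ($q = -2 - 39 = -41$)
$a = -6$ ($a = 6 \left(-1\right) = -6$)
$s{\left(G \right)} = G$
$\left(s{\left(-14 \right)} + a\right) + q = \left(-14 - 6\right) - 41 = -20 - 41 = -61$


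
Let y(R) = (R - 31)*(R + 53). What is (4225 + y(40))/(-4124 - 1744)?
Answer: -2531/2934 ≈ -0.86265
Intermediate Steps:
y(R) = (-31 + R)*(53 + R)
(4225 + y(40))/(-4124 - 1744) = (4225 + (-1643 + 40² + 22*40))/(-4124 - 1744) = (4225 + (-1643 + 1600 + 880))/(-5868) = (4225 + 837)*(-1/5868) = 5062*(-1/5868) = -2531/2934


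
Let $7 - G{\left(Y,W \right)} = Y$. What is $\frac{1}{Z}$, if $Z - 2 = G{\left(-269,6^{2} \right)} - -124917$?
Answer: $\frac{1}{125195} \approx 7.9875 \cdot 10^{-6}$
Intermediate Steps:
$G{\left(Y,W \right)} = 7 - Y$
$Z = 125195$ ($Z = 2 + \left(\left(7 - -269\right) - -124917\right) = 2 + \left(\left(7 + 269\right) + 124917\right) = 2 + \left(276 + 124917\right) = 2 + 125193 = 125195$)
$\frac{1}{Z} = \frac{1}{125195}$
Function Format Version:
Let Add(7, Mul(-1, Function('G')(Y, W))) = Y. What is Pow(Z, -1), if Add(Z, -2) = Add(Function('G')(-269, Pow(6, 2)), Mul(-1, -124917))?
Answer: Rational(1, 125195) ≈ 7.9875e-6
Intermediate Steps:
Function('G')(Y, W) = Add(7, Mul(-1, Y))
Z = 125195 (Z = Add(2, Add(Add(7, Mul(-1, -269)), Mul(-1, -124917))) = Add(2, Add(Add(7, 269), 124917)) = Add(2, Add(276, 124917)) = Add(2, 125193) = 125195)
Pow(Z, -1) = Pow(125195, -1) = Rational(1, 125195)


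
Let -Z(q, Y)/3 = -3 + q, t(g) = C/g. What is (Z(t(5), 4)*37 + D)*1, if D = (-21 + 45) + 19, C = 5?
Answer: 265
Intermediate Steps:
t(g) = 5/g
Z(q, Y) = 9 - 3*q (Z(q, Y) = -3*(-3 + q) = 9 - 3*q)
D = 43 (D = 24 + 19 = 43)
(Z(t(5), 4)*37 + D)*1 = ((9 - 15/5)*37 + 43)*1 = ((9 - 3*1)*37 + 43)*1 = ((9 - 3)*37 + 43)*1 = (6*37 + 43)*1 = (222 + 43)*1 = 265*1 = 265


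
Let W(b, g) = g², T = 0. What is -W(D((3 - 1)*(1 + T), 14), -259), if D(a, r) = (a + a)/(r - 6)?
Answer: -67081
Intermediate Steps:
D(a, r) = 2*a/(-6 + r) (D(a, r) = (2*a)/(-6 + r) = 2*a/(-6 + r))
-W(D((3 - 1)*(1 + T), 14), -259) = -1*(-259)² = -1*67081 = -67081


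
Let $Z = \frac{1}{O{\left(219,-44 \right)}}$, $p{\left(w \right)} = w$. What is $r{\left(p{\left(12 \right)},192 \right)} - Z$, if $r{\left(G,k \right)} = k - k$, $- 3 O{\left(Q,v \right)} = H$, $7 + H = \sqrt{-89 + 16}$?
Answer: $- \frac{21}{122} - \frac{3 i \sqrt{73}}{122} \approx -0.17213 - 0.2101 i$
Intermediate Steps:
$H = -7 + i \sqrt{73}$ ($H = -7 + \sqrt{-89 + 16} = -7 + \sqrt{-73} = -7 + i \sqrt{73} \approx -7.0 + 8.544 i$)
$O{\left(Q,v \right)} = \frac{7}{3} - \frac{i \sqrt{73}}{3}$ ($O{\left(Q,v \right)} = - \frac{-7 + i \sqrt{73}}{3} = \frac{7}{3} - \frac{i \sqrt{73}}{3}$)
$Z = \frac{1}{\frac{7}{3} - \frac{i \sqrt{73}}{3}} \approx 0.17213 + 0.2101 i$
$r{\left(G,k \right)} = 0$
$r{\left(p{\left(12 \right)},192 \right)} - Z = 0 - \left(\frac{21}{122} + \frac{3 i \sqrt{73}}{122}\right) = - \frac{21}{122} - \frac{3 i \sqrt{73}}{122}$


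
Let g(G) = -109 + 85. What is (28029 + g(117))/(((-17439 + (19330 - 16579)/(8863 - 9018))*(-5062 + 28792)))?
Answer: -289385/4280569272 ≈ -6.7604e-5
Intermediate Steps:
g(G) = -24
(28029 + g(117))/(((-17439 + (19330 - 16579)/(8863 - 9018))*(-5062 + 28792))) = (28029 - 24)/(((-17439 + (19330 - 16579)/(8863 - 9018))*(-5062 + 28792))) = 28005/(((-17439 + 2751/(-155))*23730)) = 28005/(((-17439 + 2751*(-1/155))*23730)) = 28005/(((-17439 - 2751/155)*23730)) = 28005/((-2705796/155*23730)) = 28005/(-12841707816/31) = 28005*(-31/12841707816) = -289385/4280569272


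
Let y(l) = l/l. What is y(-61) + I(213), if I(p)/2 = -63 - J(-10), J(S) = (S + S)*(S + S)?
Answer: -925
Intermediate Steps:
J(S) = 4*S² (J(S) = (2*S)*(2*S) = 4*S²)
y(l) = 1
I(p) = -926 (I(p) = 2*(-63 - 4*(-10)²) = 2*(-63 - 4*100) = 2*(-63 - 1*400) = 2*(-63 - 400) = 2*(-463) = -926)
y(-61) + I(213) = 1 - 926 = -925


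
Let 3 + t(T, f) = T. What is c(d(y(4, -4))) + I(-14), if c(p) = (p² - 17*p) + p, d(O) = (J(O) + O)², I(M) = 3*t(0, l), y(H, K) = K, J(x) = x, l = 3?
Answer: 3063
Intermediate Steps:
t(T, f) = -3 + T
I(M) = -9 (I(M) = 3*(-3 + 0) = 3*(-3) = -9)
d(O) = 4*O² (d(O) = (O + O)² = (2*O)² = 4*O²)
c(p) = p² - 16*p
c(d(y(4, -4))) + I(-14) = (4*(-4)²)*(-16 + 4*(-4)²) - 9 = (4*16)*(-16 + 4*16) - 9 = 64*(-16 + 64) - 9 = 64*48 - 9 = 3072 - 9 = 3063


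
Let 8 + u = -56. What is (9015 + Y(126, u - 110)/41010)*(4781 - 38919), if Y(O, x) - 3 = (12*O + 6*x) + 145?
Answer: -6310507719854/20505 ≈ -3.0775e+8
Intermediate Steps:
u = -64 (u = -8 - 56 = -64)
Y(O, x) = 148 + 6*x + 12*O (Y(O, x) = 3 + ((12*O + 6*x) + 145) = 3 + ((6*x + 12*O) + 145) = 3 + (145 + 6*x + 12*O) = 148 + 6*x + 12*O)
(9015 + Y(126, u - 110)/41010)*(4781 - 38919) = (9015 + (148 + 6*(-64 - 110) + 12*126)/41010)*(4781 - 38919) = (9015 + (148 + 6*(-174) + 1512)*(1/41010))*(-34138) = (9015 + (148 - 1044 + 1512)*(1/41010))*(-34138) = (9015 + 616*(1/41010))*(-34138) = (9015 + 308/20505)*(-34138) = (184852883/20505)*(-34138) = -6310507719854/20505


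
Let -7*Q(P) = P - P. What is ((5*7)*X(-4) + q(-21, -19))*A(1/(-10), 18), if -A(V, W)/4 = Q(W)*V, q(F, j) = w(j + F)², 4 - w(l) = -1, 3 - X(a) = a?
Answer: 0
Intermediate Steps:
Q(P) = 0 (Q(P) = -(P - P)/7 = -⅐*0 = 0)
X(a) = 3 - a
w(l) = 5 (w(l) = 4 - 1*(-1) = 4 + 1 = 5)
q(F, j) = 25 (q(F, j) = 5² = 25)
A(V, W) = 0 (A(V, W) = -0*V = -4*0 = 0)
((5*7)*X(-4) + q(-21, -19))*A(1/(-10), 18) = ((5*7)*(3 - 1*(-4)) + 25)*0 = (35*(3 + 4) + 25)*0 = (35*7 + 25)*0 = (245 + 25)*0 = 270*0 = 0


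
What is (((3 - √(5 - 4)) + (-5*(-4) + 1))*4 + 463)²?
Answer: 308025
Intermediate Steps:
(((3 - √(5 - 4)) + (-5*(-4) + 1))*4 + 463)² = (((3 - √1) + (20 + 1))*4 + 463)² = (((3 - 1*1) + 21)*4 + 463)² = (((3 - 1) + 21)*4 + 463)² = ((2 + 21)*4 + 463)² = (23*4 + 463)² = (92 + 463)² = 555² = 308025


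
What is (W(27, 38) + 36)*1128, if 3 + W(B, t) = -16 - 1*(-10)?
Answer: 30456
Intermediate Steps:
W(B, t) = -9 (W(B, t) = -3 + (-16 - 1*(-10)) = -3 + (-16 + 10) = -3 - 6 = -9)
(W(27, 38) + 36)*1128 = (-9 + 36)*1128 = 27*1128 = 30456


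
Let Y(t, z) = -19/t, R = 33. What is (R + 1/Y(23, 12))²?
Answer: 364816/361 ≈ 1010.6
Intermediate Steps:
(R + 1/Y(23, 12))² = (33 + 1/(-19/23))² = (33 - 23/19)² = (604/19)² = 364816/361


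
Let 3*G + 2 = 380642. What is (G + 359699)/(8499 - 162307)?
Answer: -486579/153808 ≈ -3.1635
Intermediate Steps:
G = 126880 (G = -⅔ + (⅓)*380642 = -⅔ + 380642/3 = 126880)
(G + 359699)/(8499 - 162307) = (126880 + 359699)/(8499 - 162307) = 486579/(-153808) = 486579*(-1/153808) = -486579/153808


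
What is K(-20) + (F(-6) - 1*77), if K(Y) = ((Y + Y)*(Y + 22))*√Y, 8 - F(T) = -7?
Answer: -62 - 160*I*√5 ≈ -62.0 - 357.77*I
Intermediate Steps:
F(T) = 15 (F(T) = 8 - 1*(-7) = 8 + 7 = 15)
K(Y) = 2*Y^(3/2)*(22 + Y) (K(Y) = ((2*Y)*(22 + Y))*√Y = (2*Y*(22 + Y))*√Y = 2*Y^(3/2)*(22 + Y))
K(-20) + (F(-6) - 1*77) = 2*(-20)^(3/2)*(22 - 20) + (15 - 1*77) = 2*(-40*I*√5)*2 + (15 - 77) = -160*I*√5 - 62 = -62 - 160*I*√5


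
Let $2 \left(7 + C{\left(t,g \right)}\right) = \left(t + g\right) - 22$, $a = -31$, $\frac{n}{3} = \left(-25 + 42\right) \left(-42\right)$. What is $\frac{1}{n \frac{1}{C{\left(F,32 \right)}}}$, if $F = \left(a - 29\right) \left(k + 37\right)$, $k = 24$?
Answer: $\frac{916}{1071} \approx 0.85528$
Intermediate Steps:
$n = -2142$ ($n = 3 \left(-25 + 42\right) \left(-42\right) = 3 \cdot 17 \left(-42\right) = 3 \left(-714\right) = -2142$)
$F = -3660$ ($F = \left(-31 - 29\right) \left(24 + 37\right) = \left(-60\right) 61 = -3660$)
$C{\left(t,g \right)} = -18 + \frac{g}{2} + \frac{t}{2}$ ($C{\left(t,g \right)} = -7 + \frac{\left(t + g\right) - 22}{2} = -7 + \frac{\left(g + t\right) - 22}{2} = -7 + \frac{-22 + g + t}{2} = -7 + \left(-11 + \frac{g}{2} + \frac{t}{2}\right) = -18 + \frac{g}{2} + \frac{t}{2}$)
$\frac{1}{n \frac{1}{C{\left(F,32 \right)}}} = \frac{1}{\left(-2142\right) \frac{1}{-18 + \frac{1}{2} \cdot 32 + \frac{1}{2} \left(-3660\right)}} = \frac{1}{\left(-2142\right) \frac{1}{-18 + 16 - 1830}} = \frac{1}{\left(-2142\right) \frac{1}{-1832}} = \frac{1}{\left(-2142\right) \left(- \frac{1}{1832}\right)} = \frac{1}{\frac{1071}{916}} = \frac{916}{1071}$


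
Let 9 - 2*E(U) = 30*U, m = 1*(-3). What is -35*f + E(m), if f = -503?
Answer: 35309/2 ≈ 17655.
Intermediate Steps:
m = -3
E(U) = 9/2 - 15*U
-35*f + E(m) = -35*(-503) + (9/2 - 15*(-3)) = 17605 + (9/2 + 45) = 17605 + 99/2 = 35309/2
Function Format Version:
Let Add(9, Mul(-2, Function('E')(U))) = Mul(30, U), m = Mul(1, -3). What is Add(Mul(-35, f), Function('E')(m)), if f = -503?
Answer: Rational(35309, 2) ≈ 17655.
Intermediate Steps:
m = -3
Function('E')(U) = Add(Rational(9, 2), Mul(-15, U)) (Function('E')(U) = Add(Rational(9, 2), Mul(Rational(-1, 2), Mul(30, U))) = Add(Rational(9, 2), Mul(-15, U)))
Add(Mul(-35, f), Function('E')(m)) = Add(Mul(-35, -503), Add(Rational(9, 2), Mul(-15, -3))) = Add(17605, Add(Rational(9, 2), 45)) = Add(17605, Rational(99, 2)) = Rational(35309, 2)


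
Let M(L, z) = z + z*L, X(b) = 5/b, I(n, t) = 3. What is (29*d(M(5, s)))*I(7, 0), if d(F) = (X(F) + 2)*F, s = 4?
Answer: 4611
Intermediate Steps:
M(L, z) = z + L*z
d(F) = F*(2 + 5/F) (d(F) = (5/F + 2)*F = (2 + 5/F)*F = F*(2 + 5/F))
(29*d(M(5, s)))*I(7, 0) = (29*(5 + 2*(4*(1 + 5))))*3 = (29*(5 + 2*(4*6)))*3 = (29*(5 + 2*24))*3 = (29*(5 + 48))*3 = (29*53)*3 = 1537*3 = 4611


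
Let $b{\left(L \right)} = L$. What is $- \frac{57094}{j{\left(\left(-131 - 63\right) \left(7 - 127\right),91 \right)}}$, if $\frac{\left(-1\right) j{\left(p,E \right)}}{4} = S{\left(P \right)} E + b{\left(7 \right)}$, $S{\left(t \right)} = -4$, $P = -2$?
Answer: $- \frac{28547}{714} \approx -39.982$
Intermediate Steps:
$j{\left(p,E \right)} = -28 + 16 E$ ($j{\left(p,E \right)} = - 4 \left(- 4 E + 7\right) = - 4 \left(7 - 4 E\right) = -28 + 16 E$)
$- \frac{57094}{j{\left(\left(-131 - 63\right) \left(7 - 127\right),91 \right)}} = - \frac{57094}{-28 + 16 \cdot 91} = - \frac{57094}{-28 + 1456} = - \frac{57094}{1428} = \left(-57094\right) \frac{1}{1428} = - \frac{28547}{714}$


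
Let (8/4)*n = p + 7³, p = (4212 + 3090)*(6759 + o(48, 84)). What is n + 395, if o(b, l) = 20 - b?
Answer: 49150895/2 ≈ 2.4575e+7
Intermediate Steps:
p = 49149762 (p = (4212 + 3090)*(6759 + (20 - 1*48)) = 7302*(6759 + (20 - 48)) = 7302*(6759 - 28) = 7302*6731 = 49149762)
n = 49150105/2 (n = (49149762 + 7³)/2 = (49149762 + 343)/2 = (½)*49150105 = 49150105/2 ≈ 2.4575e+7)
n + 395 = 49150105/2 + 395 = 49150895/2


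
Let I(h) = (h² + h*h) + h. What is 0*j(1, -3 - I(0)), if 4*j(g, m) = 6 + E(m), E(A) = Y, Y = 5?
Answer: 0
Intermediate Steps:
I(h) = h + 2*h² (I(h) = (h² + h²) + h = 2*h² + h = h + 2*h²)
E(A) = 5
j(g, m) = 11/4 (j(g, m) = (6 + 5)/4 = (¼)*11 = 11/4)
0*j(1, -3 - I(0)) = 0*(11/4) = 0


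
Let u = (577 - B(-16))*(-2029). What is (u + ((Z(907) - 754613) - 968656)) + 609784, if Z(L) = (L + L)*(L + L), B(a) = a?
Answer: 973914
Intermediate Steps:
Z(L) = 4*L² (Z(L) = (2*L)*(2*L) = 4*L²)
u = -1203197 (u = (577 - 1*(-16))*(-2029) = (577 + 16)*(-2029) = 593*(-2029) = -1203197)
(u + ((Z(907) - 754613) - 968656)) + 609784 = (-1203197 + ((4*907² - 754613) - 968656)) + 609784 = (-1203197 + ((4*822649 - 754613) - 968656)) + 609784 = (-1203197 + ((3290596 - 754613) - 968656)) + 609784 = (-1203197 + (2535983 - 968656)) + 609784 = (-1203197 + 1567327) + 609784 = 364130 + 609784 = 973914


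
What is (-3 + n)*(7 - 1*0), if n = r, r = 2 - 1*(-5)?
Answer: 28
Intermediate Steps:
r = 7 (r = 2 + 5 = 7)
n = 7
(-3 + n)*(7 - 1*0) = (-3 + 7)*(7 - 1*0) = 4*(7 + 0) = 4*7 = 28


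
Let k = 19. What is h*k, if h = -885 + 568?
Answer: -6023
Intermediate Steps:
h = -317
h*k = -317*19 = -6023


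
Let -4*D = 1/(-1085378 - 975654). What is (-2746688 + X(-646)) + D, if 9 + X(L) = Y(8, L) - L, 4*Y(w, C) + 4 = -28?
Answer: -22638861891551/8244128 ≈ -2.7461e+6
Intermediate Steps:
Y(w, C) = -8 (Y(w, C) = -1 + (1/4)*(-28) = -1 - 7 = -8)
D = 1/8244128 (D = -1/(4*(-1085378 - 975654)) = -1/4/(-2061032) = -1/4*(-1/2061032) = 1/8244128 ≈ 1.2130e-7)
X(L) = -17 - L (X(L) = -9 + (-8 - L) = -17 - L)
(-2746688 + X(-646)) + D = (-2746688 + (-17 - 1*(-646))) + 1/8244128 = (-2746688 + (-17 + 646)) + 1/8244128 = (-2746688 + 629) + 1/8244128 = -2746059 + 1/8244128 = -22638861891551/8244128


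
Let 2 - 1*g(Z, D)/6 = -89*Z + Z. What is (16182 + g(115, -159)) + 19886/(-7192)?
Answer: 276572801/3596 ≈ 76911.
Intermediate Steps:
g(Z, D) = 12 + 528*Z (g(Z, D) = 12 - 6*(-89*Z + Z) = 12 - (-528)*Z = 12 + 528*Z)
(16182 + g(115, -159)) + 19886/(-7192) = (16182 + (12 + 528*115)) + 19886/(-7192) = (16182 + (12 + 60720)) + 19886*(-1/7192) = (16182 + 60732) - 9943/3596 = 76914 - 9943/3596 = 276572801/3596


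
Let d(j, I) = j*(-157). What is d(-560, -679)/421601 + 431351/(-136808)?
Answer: -169829853591/57678389608 ≈ -2.9444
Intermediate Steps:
d(j, I) = -157*j
d(-560, -679)/421601 + 431351/(-136808) = -157*(-560)/421601 + 431351/(-136808) = 87920*(1/421601) + 431351*(-1/136808) = 87920/421601 - 431351/136808 = -169829853591/57678389608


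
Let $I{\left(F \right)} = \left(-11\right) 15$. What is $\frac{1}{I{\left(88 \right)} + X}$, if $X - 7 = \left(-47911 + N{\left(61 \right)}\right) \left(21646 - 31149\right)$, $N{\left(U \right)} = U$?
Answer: $\frac{1}{454718392} \approx 2.1992 \cdot 10^{-9}$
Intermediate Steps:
$I{\left(F \right)} = -165$
$X = 454718557$ ($X = 7 + \left(-47911 + 61\right) \left(21646 - 31149\right) = 7 - -454718550 = 7 + 454718550 = 454718557$)
$\frac{1}{I{\left(88 \right)} + X} = \frac{1}{-165 + 454718557} = \frac{1}{454718392}$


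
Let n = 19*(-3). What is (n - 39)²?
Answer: 9216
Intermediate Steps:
n = -57
(n - 39)² = (-57 - 39)² = (-96)² = 9216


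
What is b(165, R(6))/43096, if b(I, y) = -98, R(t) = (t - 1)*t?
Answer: -49/21548 ≈ -0.0022740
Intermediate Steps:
R(t) = t*(-1 + t) (R(t) = (-1 + t)*t = t*(-1 + t))
b(165, R(6))/43096 = -98/43096 = -98*1/43096 = -49/21548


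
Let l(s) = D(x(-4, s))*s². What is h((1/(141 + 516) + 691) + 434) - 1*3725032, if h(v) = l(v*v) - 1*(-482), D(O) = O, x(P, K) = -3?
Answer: -298451836031843385198226/62106953067 ≈ -4.8054e+12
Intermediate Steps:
l(s) = -3*s²
h(v) = 482 - 3*v⁴ (h(v) = -3*v⁴ - 1*(-482) = -3*v⁴ + 482 = 482 - 3*v⁴)
h((1/(141 + 516) + 691) + 434) - 1*3725032 = (482 - 3*((1/(141 + 516) + 691) + 434)⁴) - 1*3725032 = (482 - 3*((1/657 + 691) + 434)⁴) - 3725032 = (482 - 3*(453988/657 + 434)⁴) - 3725032 = (482 - 3*(739126/657)⁴) - 3725032 = (482 - 3*298451604711391339503376/186320859201) - 3725032 = (482 - 298451604711391339503376/62106953067) - 3725032 = -298451604681455788125082/62106953067 - 3725032 = -298451836031843385198226/62106953067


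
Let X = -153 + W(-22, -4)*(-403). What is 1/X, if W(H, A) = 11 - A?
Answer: -1/6198 ≈ -0.00016134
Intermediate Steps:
X = -6198 (X = -153 + (11 - 1*(-4))*(-403) = -153 + (11 + 4)*(-403) = -153 + 15*(-403) = -153 - 6045 = -6198)
1/X = 1/(-6198) = -1/6198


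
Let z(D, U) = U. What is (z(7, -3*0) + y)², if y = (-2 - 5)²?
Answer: 2401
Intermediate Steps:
y = 49 (y = (-7)² = 49)
(z(7, -3*0) + y)² = (-3*0 + 49)² = (0 + 49)² = 49² = 2401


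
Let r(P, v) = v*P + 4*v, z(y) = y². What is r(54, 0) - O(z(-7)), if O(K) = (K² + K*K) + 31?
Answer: -4833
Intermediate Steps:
r(P, v) = 4*v + P*v (r(P, v) = P*v + 4*v = 4*v + P*v)
O(K) = 31 + 2*K² (O(K) = (K² + K²) + 31 = 2*K² + 31 = 31 + 2*K²)
r(54, 0) - O(z(-7)) = 0*(4 + 54) - (31 + 2*((-7)²)²) = 0*58 - (31 + 2*49²) = 0 - (31 + 2*2401) = 0 - (31 + 4802) = 0 - 1*4833 = 0 - 4833 = -4833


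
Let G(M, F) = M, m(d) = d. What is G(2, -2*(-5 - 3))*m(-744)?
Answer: -1488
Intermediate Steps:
G(2, -2*(-5 - 3))*m(-744) = 2*(-744) = -1488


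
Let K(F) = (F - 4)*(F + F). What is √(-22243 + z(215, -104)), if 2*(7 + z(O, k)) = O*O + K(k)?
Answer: √48378/2 ≈ 109.97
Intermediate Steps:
K(F) = 2*F*(-4 + F) (K(F) = (-4 + F)*(2*F) = 2*F*(-4 + F))
z(O, k) = -7 + O²/2 + k*(-4 + k) (z(O, k) = -7 + (O*O + 2*k*(-4 + k))/2 = -7 + (O² + 2*k*(-4 + k))/2 = -7 + (O²/2 + k*(-4 + k)) = -7 + O²/2 + k*(-4 + k))
√(-22243 + z(215, -104)) = √(-22243 + (-7 + (½)*215² - 104*(-4 - 104))) = √(-22243 + (-7 + (½)*46225 - 104*(-108))) = √(-22243 + (-7 + 46225/2 + 11232)) = √(-22243 + 68675/2) = √(24189/2) = √48378/2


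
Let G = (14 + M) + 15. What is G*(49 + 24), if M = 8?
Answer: 2701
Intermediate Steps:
G = 37 (G = (14 + 8) + 15 = 22 + 15 = 37)
G*(49 + 24) = 37*(49 + 24) = 37*73 = 2701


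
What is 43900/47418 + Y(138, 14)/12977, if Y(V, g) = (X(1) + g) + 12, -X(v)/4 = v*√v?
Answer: 285366748/307671693 ≈ 0.92750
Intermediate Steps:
X(v) = -4*v^(3/2) (X(v) = -4*v*√v = -4*v^(3/2))
Y(V, g) = 8 + g (Y(V, g) = (-4*1^(3/2) + g) + 12 = (-4*1 + g) + 12 = (-4 + g) + 12 = 8 + g)
43900/47418 + Y(138, 14)/12977 = 43900/47418 + (8 + 14)/12977 = 43900*(1/47418) + 22*(1/12977) = 21950/23709 + 22/12977 = 285366748/307671693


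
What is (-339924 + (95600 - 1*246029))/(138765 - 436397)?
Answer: 490353/297632 ≈ 1.6475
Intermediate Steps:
(-339924 + (95600 - 1*246029))/(138765 - 436397) = (-339924 + (95600 - 246029))/(-297632) = (-339924 - 150429)*(-1/297632) = -490353*(-1/297632) = 490353/297632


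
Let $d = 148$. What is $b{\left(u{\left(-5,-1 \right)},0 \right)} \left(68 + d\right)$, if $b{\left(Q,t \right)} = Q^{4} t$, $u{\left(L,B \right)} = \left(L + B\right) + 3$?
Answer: $0$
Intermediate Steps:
$u{\left(L,B \right)} = 3 + B + L$ ($u{\left(L,B \right)} = \left(B + L\right) + 3 = 3 + B + L$)
$b{\left(Q,t \right)} = t Q^{4}$
$b{\left(u{\left(-5,-1 \right)},0 \right)} \left(68 + d\right) = 0 \left(3 - 1 - 5\right)^{4} \left(68 + 148\right) = 0 \left(-3\right)^{4} \cdot 216 = 0 \cdot 81 \cdot 216 = 0 \cdot 216 = 0$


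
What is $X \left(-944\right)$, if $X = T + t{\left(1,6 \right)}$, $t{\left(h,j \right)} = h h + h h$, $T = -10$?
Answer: $7552$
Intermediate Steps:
$t{\left(h,j \right)} = 2 h^{2}$ ($t{\left(h,j \right)} = h^{2} + h^{2} = 2 h^{2}$)
$X = -8$ ($X = -10 + 2 \cdot 1^{2} = -10 + 2 \cdot 1 = -10 + 2 = -8$)
$X \left(-944\right) = \left(-8\right) \left(-944\right) = 7552$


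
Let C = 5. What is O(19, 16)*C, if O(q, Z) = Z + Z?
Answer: 160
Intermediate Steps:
O(q, Z) = 2*Z
O(19, 16)*C = (2*16)*5 = 32*5 = 160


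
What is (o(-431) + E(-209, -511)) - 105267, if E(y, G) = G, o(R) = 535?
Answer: -105243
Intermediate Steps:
(o(-431) + E(-209, -511)) - 105267 = (535 - 511) - 105267 = 24 - 105267 = -105243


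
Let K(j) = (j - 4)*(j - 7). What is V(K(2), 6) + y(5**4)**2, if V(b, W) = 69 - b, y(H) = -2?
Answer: 63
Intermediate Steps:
K(j) = (-7 + j)*(-4 + j) (K(j) = (-4 + j)*(-7 + j) = (-7 + j)*(-4 + j))
V(K(2), 6) + y(5**4)**2 = (69 - (28 + 2**2 - 11*2)) + (-2)**2 = (69 - (28 + 4 - 22)) + 4 = (69 - 1*10) + 4 = (69 - 10) + 4 = 59 + 4 = 63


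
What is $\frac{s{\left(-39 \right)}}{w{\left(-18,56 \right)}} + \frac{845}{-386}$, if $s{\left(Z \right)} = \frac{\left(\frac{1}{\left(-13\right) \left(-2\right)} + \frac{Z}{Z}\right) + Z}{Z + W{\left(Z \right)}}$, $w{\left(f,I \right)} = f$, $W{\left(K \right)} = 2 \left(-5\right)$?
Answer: $- \frac{470441}{210756} \approx -2.2322$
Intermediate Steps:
$W{\left(K \right)} = -10$
$s{\left(Z \right)} = \frac{\frac{27}{26} + Z}{-10 + Z}$ ($s{\left(Z \right)} = \frac{\left(\frac{1}{\left(-13\right) \left(-2\right)} + \frac{Z}{Z}\right) + Z}{Z - 10} = \frac{\left(\left(- \frac{1}{13}\right) \left(- \frac{1}{2}\right) + 1\right) + Z}{-10 + Z} = \frac{\left(\frac{1}{26} + 1\right) + Z}{-10 + Z} = \frac{\frac{27}{26} + Z}{-10 + Z}$)
$\frac{s{\left(-39 \right)}}{w{\left(-18,56 \right)}} + \frac{845}{-386} = \frac{\frac{1}{-10 - 39} \left(\frac{27}{26} - 39\right)}{-18} + \frac{845}{-386} = \frac{1}{-49} \left(- \frac{987}{26}\right) \left(- \frac{1}{18}\right) + 845 \left(- \frac{1}{386}\right) = \left(- \frac{1}{49}\right) \left(- \frac{987}{26}\right) \left(- \frac{1}{18}\right) - \frac{845}{386} = \frac{141}{182} \left(- \frac{1}{18}\right) - \frac{845}{386} = - \frac{47}{1092} - \frac{845}{386} = - \frac{470441}{210756}$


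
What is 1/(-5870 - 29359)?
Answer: -1/35229 ≈ -2.8386e-5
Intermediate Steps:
1/(-5870 - 29359) = 1/(-35229) = -1/35229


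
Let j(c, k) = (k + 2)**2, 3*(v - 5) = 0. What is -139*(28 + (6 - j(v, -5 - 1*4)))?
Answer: 2085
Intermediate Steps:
v = 5 (v = 5 + (1/3)*0 = 5 + 0 = 5)
j(c, k) = (2 + k)**2
-139*(28 + (6 - j(v, -5 - 1*4))) = -139*(28 + (6 - (2 + (-5 - 1*4))**2)) = -139*(28 + (6 - (2 + (-5 - 4))**2)) = -139*(28 + (6 - (2 - 9)**2)) = -139*(28 + (6 - 1*(-7)**2)) = -139*(28 + (6 - 1*49)) = -139*(28 + (6 - 49)) = -139*(28 - 43) = -139*(-15) = 2085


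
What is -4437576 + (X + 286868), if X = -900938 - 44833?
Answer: -5096479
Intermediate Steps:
X = -945771
-4437576 + (X + 286868) = -4437576 + (-945771 + 286868) = -4437576 - 658903 = -5096479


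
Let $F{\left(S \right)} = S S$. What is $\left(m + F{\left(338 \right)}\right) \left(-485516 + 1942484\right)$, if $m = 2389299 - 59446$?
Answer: $3560971117896$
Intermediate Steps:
$F{\left(S \right)} = S^{2}$
$m = 2329853$
$\left(m + F{\left(338 \right)}\right) \left(-485516 + 1942484\right) = \left(2329853 + 338^{2}\right) \left(-485516 + 1942484\right) = \left(2329853 + 114244\right) 1456968 = 2444097 \cdot 1456968 = 3560971117896$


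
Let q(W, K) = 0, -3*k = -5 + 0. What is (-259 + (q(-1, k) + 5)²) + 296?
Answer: 62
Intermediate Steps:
k = 5/3 (k = -(-5 + 0)/3 = -⅓*(-5) = 5/3 ≈ 1.6667)
(-259 + (q(-1, k) + 5)²) + 296 = (-259 + (0 + 5)²) + 296 = (-259 + 5²) + 296 = (-259 + 25) + 296 = -234 + 296 = 62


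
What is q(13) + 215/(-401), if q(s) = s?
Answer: 4998/401 ≈ 12.464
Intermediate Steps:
q(13) + 215/(-401) = 13 + 215/(-401) = 13 + 215*(-1/401) = 13 - 215/401 = 4998/401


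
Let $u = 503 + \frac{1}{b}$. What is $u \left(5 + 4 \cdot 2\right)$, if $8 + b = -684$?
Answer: $\frac{4524975}{692} \approx 6539.0$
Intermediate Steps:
$b = -692$ ($b = -8 - 684 = -692$)
$u = \frac{348075}{692}$ ($u = 503 + \frac{1}{-692} = 503 - \frac{1}{692} = \frac{348075}{692} \approx 503.0$)
$u \left(5 + 4 \cdot 2\right) = \frac{348075 \left(5 + 4 \cdot 2\right)}{692} = \frac{348075 \left(5 + 8\right)}{692} = \frac{348075}{692} \cdot 13 = \frac{4524975}{692}$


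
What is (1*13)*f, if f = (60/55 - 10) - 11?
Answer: -2847/11 ≈ -258.82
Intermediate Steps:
f = -219/11 (f = (60*(1/55) - 10) - 11 = (12/11 - 10) - 11 = -98/11 - 11 = -219/11 ≈ -19.909)
(1*13)*f = (1*13)*(-219/11) = 13*(-219/11) = -2847/11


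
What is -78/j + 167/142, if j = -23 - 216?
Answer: 50989/33938 ≈ 1.5024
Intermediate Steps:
j = -239
-78/j + 167/142 = -78/(-239) + 167/142 = -78*(-1/239) + 167*(1/142) = 78/239 + 167/142 = 50989/33938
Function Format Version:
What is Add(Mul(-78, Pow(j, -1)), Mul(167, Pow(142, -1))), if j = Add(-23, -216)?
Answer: Rational(50989, 33938) ≈ 1.5024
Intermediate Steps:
j = -239
Add(Mul(-78, Pow(j, -1)), Mul(167, Pow(142, -1))) = Add(Mul(-78, Pow(-239, -1)), Mul(167, Pow(142, -1))) = Add(Mul(-78, Rational(-1, 239)), Mul(167, Rational(1, 142))) = Add(Rational(78, 239), Rational(167, 142)) = Rational(50989, 33938)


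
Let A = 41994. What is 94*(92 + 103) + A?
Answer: 60324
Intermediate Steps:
94*(92 + 103) + A = 94*(92 + 103) + 41994 = 94*195 + 41994 = 18330 + 41994 = 60324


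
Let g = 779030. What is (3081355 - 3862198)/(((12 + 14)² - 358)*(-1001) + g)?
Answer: -5871/3464 ≈ -1.6949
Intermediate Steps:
(3081355 - 3862198)/(((12 + 14)² - 358)*(-1001) + g) = (3081355 - 3862198)/(((12 + 14)² - 358)*(-1001) + 779030) = -780843/((26² - 358)*(-1001) + 779030) = -780843/((676 - 358)*(-1001) + 779030) = -780843/(318*(-1001) + 779030) = -780843/(-318318 + 779030) = -780843/460712 = -780843*1/460712 = -5871/3464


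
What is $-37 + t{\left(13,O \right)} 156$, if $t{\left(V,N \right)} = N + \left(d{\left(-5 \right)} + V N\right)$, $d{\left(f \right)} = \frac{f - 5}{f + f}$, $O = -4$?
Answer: $-8617$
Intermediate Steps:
$d{\left(f \right)} = \frac{-5 + f}{2 f}$
$t{\left(V,N \right)} = 1 + N + N V$ ($t{\left(V,N \right)} = N + \left(\frac{-5 - 5}{2 \left(-5\right)} + V N\right) = N + \left(\frac{1}{2} \left(- \frac{1}{5}\right) \left(-10\right) + N V\right) = N + \left(1 + N V\right) = 1 + N + N V$)
$-37 + t{\left(13,O \right)} 156 = -37 + \left(1 - 4 - 52\right) 156 = -37 - 8580 = -8617$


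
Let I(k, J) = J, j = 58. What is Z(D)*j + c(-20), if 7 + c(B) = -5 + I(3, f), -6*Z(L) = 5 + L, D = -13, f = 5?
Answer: 211/3 ≈ 70.333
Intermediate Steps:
Z(L) = -⅚ - L/6 (Z(L) = -(5 + L)/6 = -⅚ - L/6)
c(B) = -7 (c(B) = -7 + (-5 + 5) = -7 + 0 = -7)
Z(D)*j + c(-20) = (-⅚ - ⅙*(-13))*58 - 7 = (-⅚ + 13/6)*58 - 7 = (4/3)*58 - 7 = 232/3 - 7 = 211/3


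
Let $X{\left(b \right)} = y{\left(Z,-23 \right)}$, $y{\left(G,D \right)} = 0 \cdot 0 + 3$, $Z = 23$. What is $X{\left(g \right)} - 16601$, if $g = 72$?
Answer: $-16598$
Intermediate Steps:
$y{\left(G,D \right)} = 3$ ($y{\left(G,D \right)} = 0 + 3 = 3$)
$X{\left(b \right)} = 3$
$X{\left(g \right)} - 16601 = 3 - 16601 = -16598$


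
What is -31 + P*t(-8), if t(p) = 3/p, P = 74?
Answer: -235/4 ≈ -58.750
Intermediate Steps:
-31 + P*t(-8) = -31 + 74*(3/(-8)) = -31 + 74*(3*(-1/8)) = -31 + 74*(-3/8) = -31 - 111/4 = -235/4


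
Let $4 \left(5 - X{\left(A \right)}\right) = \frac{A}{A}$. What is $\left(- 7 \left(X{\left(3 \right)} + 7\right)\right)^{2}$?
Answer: $\frac{108241}{16} \approx 6765.1$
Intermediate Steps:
$X{\left(A \right)} = \frac{19}{4}$ ($X{\left(A \right)} = 5 - \frac{A \frac{1}{A}}{4} = 5 - \frac{1}{4} = \frac{19}{4}$)
$\left(- 7 \left(X{\left(3 \right)} + 7\right)\right)^{2} = \left(- 7 \left(\frac{19}{4} + 7\right)\right)^{2} = \left(\left(-7\right) \frac{47}{4}\right)^{2} = \left(- \frac{329}{4}\right)^{2} = \frac{108241}{16}$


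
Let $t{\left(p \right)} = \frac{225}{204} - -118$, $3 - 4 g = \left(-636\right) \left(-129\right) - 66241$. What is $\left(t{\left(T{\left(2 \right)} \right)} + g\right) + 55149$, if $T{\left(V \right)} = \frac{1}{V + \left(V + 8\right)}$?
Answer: $\frac{3489631}{68} \approx 51318.0$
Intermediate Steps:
$g = -3950$ ($g = \frac{3}{4} - \frac{\left(-636\right) \left(-129\right) - 66241}{4} = \frac{3}{4} - \frac{82044 - 66241}{4} = \frac{3}{4} - \frac{15803}{4} = -3950$)
$T{\left(V \right)} = \frac{1}{8 + 2 V}$ ($T{\left(V \right)} = \frac{1}{V + \left(8 + V\right)} = \frac{1}{8 + 2 V}$)
$t{\left(p \right)} = \frac{8099}{68}$ ($t{\left(p \right)} = 225 \cdot \frac{1}{204} + 118 = \frac{75}{68} + 118 = \frac{8099}{68}$)
$\left(t{\left(T{\left(2 \right)} \right)} + g\right) + 55149 = \left(\frac{8099}{68} - 3950\right) + 55149 = - \frac{260501}{68} + 55149 = \frac{3489631}{68}$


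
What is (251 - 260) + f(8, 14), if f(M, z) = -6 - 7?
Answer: -22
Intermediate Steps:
f(M, z) = -13
(251 - 260) + f(8, 14) = (251 - 260) - 13 = -9 - 13 = -22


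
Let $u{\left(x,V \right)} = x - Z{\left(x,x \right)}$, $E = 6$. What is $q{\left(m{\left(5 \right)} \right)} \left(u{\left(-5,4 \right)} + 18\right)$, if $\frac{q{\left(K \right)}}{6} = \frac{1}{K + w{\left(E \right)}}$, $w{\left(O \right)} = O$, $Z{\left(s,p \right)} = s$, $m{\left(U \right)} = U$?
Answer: $\frac{108}{11} \approx 9.8182$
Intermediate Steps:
$u{\left(x,V \right)} = 0$ ($u{\left(x,V \right)} = x - x = 0$)
$q{\left(K \right)} = \frac{6}{6 + K}$ ($q{\left(K \right)} = \frac{6}{K + 6} = \frac{6}{6 + K}$)
$q{\left(m{\left(5 \right)} \right)} \left(u{\left(-5,4 \right)} + 18\right) = \frac{6}{6 + 5} \left(0 + 18\right) = \frac{6}{11} \cdot 18 = \frac{108}{11}$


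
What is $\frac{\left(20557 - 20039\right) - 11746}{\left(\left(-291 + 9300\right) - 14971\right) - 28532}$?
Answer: $\frac{5614}{17247} \approx 0.32551$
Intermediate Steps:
$\frac{\left(20557 - 20039\right) - 11746}{\left(\left(-291 + 9300\right) - 14971\right) - 28532} = \frac{518 - 11746}{\left(9009 - 14971\right) - 28532} = - \frac{11228}{-5962 - 28532} = - \frac{11228}{-34494} = \left(-11228\right) \left(- \frac{1}{34494}\right) = \frac{5614}{17247}$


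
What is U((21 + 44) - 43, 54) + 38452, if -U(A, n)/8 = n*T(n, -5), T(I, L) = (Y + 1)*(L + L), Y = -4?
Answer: 25492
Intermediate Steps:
T(I, L) = -6*L (T(I, L) = (-4 + 1)*(L + L) = -6*L)
U(A, n) = -240*n (U(A, n) = -8*n*(-6*(-5)) = -8*n*30 = -240*n)
U((21 + 44) - 43, 54) + 38452 = -240*54 + 38452 = -12960 + 38452 = 25492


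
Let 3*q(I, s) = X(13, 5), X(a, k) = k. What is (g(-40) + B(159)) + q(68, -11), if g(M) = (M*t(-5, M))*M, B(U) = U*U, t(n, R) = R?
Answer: -116152/3 ≈ -38717.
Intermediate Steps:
q(I, s) = 5/3 (q(I, s) = (⅓)*5 = 5/3)
B(U) = U²
g(M) = M³ (g(M) = (M*M)*M = M²*M = M³)
(g(-40) + B(159)) + q(68, -11) = ((-40)³ + 159²) + 5/3 = (-64000 + 25281) + 5/3 = -38719 + 5/3 = -116152/3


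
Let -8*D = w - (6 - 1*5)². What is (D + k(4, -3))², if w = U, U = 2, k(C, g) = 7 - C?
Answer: 529/64 ≈ 8.2656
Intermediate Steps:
w = 2
D = -⅛ (D = -(2 - (6 - 1*5)²)/8 = -(2 - (6 - 5)²)/8 = -(2 - 1*1²)/8 = -(2 - 1*1)/8 = -(2 - 1)/8 = -⅛*1 = -⅛ ≈ -0.12500)
(D + k(4, -3))² = (-⅛ + (7 - 1*4))² = (-⅛ + (7 - 4))² = (-⅛ + 3)² = (23/8)² = 529/64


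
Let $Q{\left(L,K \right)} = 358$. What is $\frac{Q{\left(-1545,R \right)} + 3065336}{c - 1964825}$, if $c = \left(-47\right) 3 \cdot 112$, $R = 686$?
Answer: $- \frac{3065694}{1980617} \approx -1.5478$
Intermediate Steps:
$c = -15792$ ($c = \left(-141\right) 112 = -15792$)
$\frac{Q{\left(-1545,R \right)} + 3065336}{c - 1964825} = \frac{358 + 3065336}{-15792 - 1964825} = \frac{3065694}{-1980617} = 3065694 \left(- \frac{1}{1980617}\right) = - \frac{3065694}{1980617}$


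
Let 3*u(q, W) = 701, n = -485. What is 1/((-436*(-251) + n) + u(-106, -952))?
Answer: 3/327554 ≈ 9.1588e-6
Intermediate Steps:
u(q, W) = 701/3 (u(q, W) = (⅓)*701 = 701/3)
1/((-436*(-251) + n) + u(-106, -952)) = 1/((-436*(-251) - 485) + 701/3) = 1/((109436 - 485) + 701/3) = 1/(108951 + 701/3) = 1/(327554/3) = 3/327554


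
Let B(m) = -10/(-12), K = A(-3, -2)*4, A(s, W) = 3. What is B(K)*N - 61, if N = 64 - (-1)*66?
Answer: 142/3 ≈ 47.333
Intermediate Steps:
N = 130 (N = 64 - 1*(-66) = 64 + 66 = 130)
K = 12 (K = 3*4 = 12)
B(m) = ⅚ (B(m) = -10*(-1/12) = ⅚)
B(K)*N - 61 = (⅚)*130 - 61 = 325/3 - 61 = 142/3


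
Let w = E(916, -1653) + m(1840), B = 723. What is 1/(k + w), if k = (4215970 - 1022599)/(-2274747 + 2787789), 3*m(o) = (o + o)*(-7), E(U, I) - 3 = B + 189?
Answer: -513042/3932693839 ≈ -0.00013046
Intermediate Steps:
E(U, I) = 915 (E(U, I) = 3 + (723 + 189) = 3 + 912 = 915)
m(o) = -14*o/3 (m(o) = ((o + o)*(-7))/3 = ((2*o)*(-7))/3 = (-14*o)/3 = -14*o/3)
w = -23015/3 (w = 915 - 14/3*1840 = 915 - 25760/3 = -23015/3 ≈ -7671.7)
k = 1064457/171014 (k = 3193371/513042 = 3193371*(1/513042) = 1064457/171014 ≈ 6.2244)
1/(k + w) = 1/(1064457/171014 - 23015/3) = 1/(-3932693839/513042) = -513042/3932693839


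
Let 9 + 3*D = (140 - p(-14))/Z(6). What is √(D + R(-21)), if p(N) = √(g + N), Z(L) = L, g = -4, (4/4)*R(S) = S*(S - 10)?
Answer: √(23608 - 6*I*√2)/6 ≈ 25.608 - 0.0046021*I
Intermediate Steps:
R(S) = S*(-10 + S) (R(S) = S*(S - 10) = S*(-10 + S))
p(N) = √(-4 + N)
D = 43/9 - I*√2/6 (D = -3 + ((140 - √(-4 - 14))/6)/3 = -3 + ((140 - √(-18))*(⅙))/3 = -3 + ((140 - 3*I*√2)*(⅙))/3 = -3 + (70/3 - I*√2/2)/3 = -3 + (70/9 - I*√2/6) = 43/9 - I*√2/6 ≈ 4.7778 - 0.2357*I)
√(D + R(-21)) = √((43/9 - I*√2/6) - 21*(-10 - 21)) = √((43/9 - I*√2/6) - 21*(-31)) = √((43/9 - I*√2/6) + 651) = √(5902/9 - I*√2/6)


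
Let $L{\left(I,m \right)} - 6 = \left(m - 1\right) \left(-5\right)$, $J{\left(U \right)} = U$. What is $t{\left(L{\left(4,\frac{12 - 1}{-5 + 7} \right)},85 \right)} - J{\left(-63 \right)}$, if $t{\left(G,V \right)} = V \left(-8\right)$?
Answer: $-617$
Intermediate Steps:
$L{\left(I,m \right)} = 11 - 5 m$ ($L{\left(I,m \right)} = 6 + \left(m - 1\right) \left(-5\right) = 6 + \left(-1 + m\right) \left(-5\right) = 6 - \left(-5 + 5 m\right) = 11 - 5 m$)
$t{\left(G,V \right)} = - 8 V$
$t{\left(L{\left(4,\frac{12 - 1}{-5 + 7} \right)},85 \right)} - J{\left(-63 \right)} = \left(-8\right) 85 - -63 = -680 + 63 = -617$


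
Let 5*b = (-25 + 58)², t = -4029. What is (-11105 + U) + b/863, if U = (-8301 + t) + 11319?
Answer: -52279451/4315 ≈ -12116.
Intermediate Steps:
U = -1011 (U = (-8301 - 4029) + 11319 = -12330 + 11319 = -1011)
b = 1089/5 (b = (-25 + 58)²/5 = (⅕)*33² = (⅕)*1089 = 1089/5 ≈ 217.80)
(-11105 + U) + b/863 = (-11105 - 1011) + (1089/5)/863 = -12116 + (1089/5)*(1/863) = -12116 + 1089/4315 = -52279451/4315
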